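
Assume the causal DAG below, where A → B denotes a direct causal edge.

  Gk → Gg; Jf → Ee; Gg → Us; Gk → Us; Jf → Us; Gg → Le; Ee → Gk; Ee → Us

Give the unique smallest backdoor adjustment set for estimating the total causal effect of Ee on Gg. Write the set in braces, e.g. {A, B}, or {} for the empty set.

{}

Variables eligible for adjustment (non-descendants of Ee, excluding Ee and Gg): {Jf}.
Backdoor paths from Ee to Gg:
  P1: Ee <- Jf -> Us <- Gk -> Gg
  P2: Ee <- Jf -> Us <- Gg
Each backdoor path contains an unconditioned collider, so every path is already blocked with the empty conditioning set:
  P1: blocked at collider Us (neither it nor any descendant is in the conditioning set).
  P2: blocked at collider Us (neither it nor any descendant is in the conditioning set).
The empty set is therefore the unique smallest valid set.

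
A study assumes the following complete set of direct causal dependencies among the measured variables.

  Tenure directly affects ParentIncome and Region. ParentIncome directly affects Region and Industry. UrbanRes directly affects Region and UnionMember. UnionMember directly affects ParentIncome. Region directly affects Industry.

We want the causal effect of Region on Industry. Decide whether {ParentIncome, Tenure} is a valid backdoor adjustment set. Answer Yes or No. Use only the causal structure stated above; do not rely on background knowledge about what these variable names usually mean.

Backdoor paths from Region to Industry (paths whose first edge points into Region):
  P1: Region <- Tenure -> ParentIncome -> Industry
  P2: Region <- UrbanRes -> UnionMember -> ParentIncome -> Industry
  P3: Region <- ParentIncome -> Industry
Condition 1 (no descendant of Region in the set): holds — descendants of Region are {Industry}; none are in {ParentIncome, Tenure}.
Condition 2 (every backdoor path blocked by {ParentIncome, Tenure}):
  P1: blocked at fork node Tenure ∈ conditioning set.
  P2: blocked at chain node ParentIncome ∈ conditioning set.
  P3: blocked at fork node ParentIncome ∈ conditioning set.
{ParentIncome, Tenure} satisfies the backdoor criterion.

Yes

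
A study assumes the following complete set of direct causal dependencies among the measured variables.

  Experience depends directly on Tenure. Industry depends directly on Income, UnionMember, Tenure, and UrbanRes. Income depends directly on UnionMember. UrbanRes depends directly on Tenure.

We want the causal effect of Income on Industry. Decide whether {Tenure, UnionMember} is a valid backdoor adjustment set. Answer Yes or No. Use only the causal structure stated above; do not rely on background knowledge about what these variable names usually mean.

Yes

Backdoor paths from Income to Industry (paths whose first edge points into Income):
  P1: Income <- UnionMember -> Industry
Condition 1 (no descendant of Income in the set): holds — descendants of Income are {Industry}; none are in {Tenure, UnionMember}.
Condition 2 (every backdoor path blocked by {Tenure, UnionMember}):
  P1: blocked at fork node UnionMember ∈ conditioning set.
{Tenure, UnionMember} satisfies the backdoor criterion.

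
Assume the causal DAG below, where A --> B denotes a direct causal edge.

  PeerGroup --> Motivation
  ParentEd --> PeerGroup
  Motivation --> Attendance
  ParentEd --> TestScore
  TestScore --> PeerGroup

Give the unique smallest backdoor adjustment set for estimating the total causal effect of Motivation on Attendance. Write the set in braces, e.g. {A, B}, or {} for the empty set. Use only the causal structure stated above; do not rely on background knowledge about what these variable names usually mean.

Variables eligible for adjustment (non-descendants of Motivation, excluding Motivation and Attendance): {ParentEd, PeerGroup, TestScore}.
Backdoor paths from Motivation to Attendance:
  (none)
With no backdoor paths the empty set already satisfies the criterion, and it is trivially minimal.

{}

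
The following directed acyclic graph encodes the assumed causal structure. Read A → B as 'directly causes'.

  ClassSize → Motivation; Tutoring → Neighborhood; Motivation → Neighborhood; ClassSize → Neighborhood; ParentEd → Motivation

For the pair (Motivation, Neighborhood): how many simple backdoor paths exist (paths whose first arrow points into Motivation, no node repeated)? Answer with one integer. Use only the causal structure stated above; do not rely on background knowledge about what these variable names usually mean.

1

A backdoor path from Motivation to Neighborhood is any simple undirected path whose first edge points into Motivation (i.e. leaves Motivation via a parent).
Parents of Motivation: {ClassSize, ParentEd}.
Enumerating:
  P1: Motivation <- ClassSize -> Neighborhood
That exhausts the simple backdoor paths. Count: 1.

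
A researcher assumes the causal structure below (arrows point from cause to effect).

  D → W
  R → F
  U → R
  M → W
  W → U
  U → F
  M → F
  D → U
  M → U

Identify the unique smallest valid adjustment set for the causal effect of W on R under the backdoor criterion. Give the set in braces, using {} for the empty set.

Variables eligible for adjustment (non-descendants of W, excluding W and R): {D, M}.
Backdoor paths from W to R:
  P1: W <- D -> U <- M -> F <- R
  P2: W <- D -> U -> R
  P3: W <- D -> U -> F <- R
  P4: W <- M -> U -> R
  P5: W <- M -> U -> F <- R
  P6: W <- M -> F <- U -> R
  P7: W <- M -> F <- R
The empty set is not sufficient: P2 (W <- D -> U -> R) has no collider blocking it and no conditioned non-collider, so it is open.
Try {D, M}:
  P1: blocked at fork node D ∈ conditioning set.
  P2: blocked at fork node D ∈ conditioning set.
  P3: blocked at fork node D ∈ conditioning set.
  P4: blocked at fork node M ∈ conditioning set.
  P5: blocked at fork node M ∈ conditioning set.
  P6: blocked at fork node M ∈ conditioning set.
  P7: blocked at fork node M ∈ conditioning set.
{D, M} contains no descendant of W and blocks every backdoor path.
Every element of {D, M} is needed (dropping D leaves P2 open; dropping M leaves P4 open), so no proper subset is valid.
Among all size-2 subsets of the eligible variables, only {D, M} blocks every backdoor path, so it is the unique smallest valid adjustment set.

{D, M}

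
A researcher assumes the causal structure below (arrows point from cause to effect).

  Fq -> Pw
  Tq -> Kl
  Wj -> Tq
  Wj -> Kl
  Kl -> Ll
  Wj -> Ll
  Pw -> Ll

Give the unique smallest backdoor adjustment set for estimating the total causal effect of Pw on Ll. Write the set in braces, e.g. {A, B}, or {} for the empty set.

{}

Variables eligible for adjustment (non-descendants of Pw, excluding Pw and Ll): {Fq, Kl, Tq, Wj}.
Backdoor paths from Pw to Ll:
  (none)
With no backdoor paths the empty set already satisfies the criterion, and it is trivially minimal.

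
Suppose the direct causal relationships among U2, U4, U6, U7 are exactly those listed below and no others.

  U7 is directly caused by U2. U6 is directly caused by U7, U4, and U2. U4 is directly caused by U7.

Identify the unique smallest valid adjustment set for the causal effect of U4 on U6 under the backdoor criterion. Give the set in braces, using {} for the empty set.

Variables eligible for adjustment (non-descendants of U4, excluding U4 and U6): {U2, U7}.
Backdoor paths from U4 to U6:
  P1: U4 <- U7 <- U2 -> U6
  P2: U4 <- U7 -> U6
The empty set is not sufficient: P1 (U4 <- U7 <- U2 -> U6) has no collider blocking it and no conditioned non-collider, so it is open.
Try {U7}:
  P1: blocked at chain node U7 ∈ conditioning set.
  P2: blocked at fork node U7 ∈ conditioning set.
{U7} contains no descendant of U4 and blocks every backdoor path.
No other singleton works — e.g. {U2} leaves P2 open — so {U7} is the unique smallest valid adjustment set.

{U7}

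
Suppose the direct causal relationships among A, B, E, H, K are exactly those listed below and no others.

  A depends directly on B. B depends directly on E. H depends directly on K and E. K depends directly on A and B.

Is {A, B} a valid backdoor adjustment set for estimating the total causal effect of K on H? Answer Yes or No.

Backdoor paths from K to H (paths whose first edge points into K):
  P1: K <- B <- E -> H
  P2: K <- A <- B <- E -> H
Condition 1 (no descendant of K in the set): holds — descendants of K are {H}; none are in {A, B}.
Condition 2 (every backdoor path blocked by {A, B}):
  P1: blocked at chain node B ∈ conditioning set.
  P2: blocked at chain node A ∈ conditioning set.
{A, B} satisfies the backdoor criterion.

Yes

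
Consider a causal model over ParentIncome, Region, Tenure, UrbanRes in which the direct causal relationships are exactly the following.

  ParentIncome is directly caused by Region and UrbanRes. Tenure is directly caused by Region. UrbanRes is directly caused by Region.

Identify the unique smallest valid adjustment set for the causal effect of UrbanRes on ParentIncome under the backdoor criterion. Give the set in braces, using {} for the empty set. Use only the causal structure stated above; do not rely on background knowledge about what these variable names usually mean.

{Region}

Variables eligible for adjustment (non-descendants of UrbanRes, excluding UrbanRes and ParentIncome): {Region, Tenure}.
Backdoor paths from UrbanRes to ParentIncome:
  P1: UrbanRes <- Region -> ParentIncome
The empty set is not sufficient: P1 (UrbanRes <- Region -> ParentIncome) has no collider blocking it and no conditioned non-collider, so it is open.
Try {Region}:
  P1: blocked at fork node Region ∈ conditioning set.
{Region} contains no descendant of UrbanRes and blocks every backdoor path.
No other singleton works — e.g. {Tenure} leaves P1 open — so {Region} is the unique smallest valid adjustment set.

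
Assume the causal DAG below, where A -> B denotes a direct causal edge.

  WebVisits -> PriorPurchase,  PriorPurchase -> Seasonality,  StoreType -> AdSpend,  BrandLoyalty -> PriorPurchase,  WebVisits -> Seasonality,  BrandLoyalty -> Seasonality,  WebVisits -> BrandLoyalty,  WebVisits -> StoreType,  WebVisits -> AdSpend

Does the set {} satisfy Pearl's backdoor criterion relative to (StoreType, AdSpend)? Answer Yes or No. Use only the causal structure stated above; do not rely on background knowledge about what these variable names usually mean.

No

Backdoor paths from StoreType to AdSpend (paths whose first edge points into StoreType):
  P1: StoreType <- WebVisits -> AdSpend
Condition 1 (no descendant of StoreType in the set): holds — descendants of StoreType are {AdSpend}; none are in {}.
Condition 2 (every backdoor path blocked by {}):
  P1: open — no interior node is in the conditioning set.
{} does not satisfy the backdoor criterion.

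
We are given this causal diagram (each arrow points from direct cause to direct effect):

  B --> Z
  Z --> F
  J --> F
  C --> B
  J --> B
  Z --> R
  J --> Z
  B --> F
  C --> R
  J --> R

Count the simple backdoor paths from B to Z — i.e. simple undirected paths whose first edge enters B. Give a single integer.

6

A backdoor path from B to Z is any simple undirected path whose first edge points into B (i.e. leaves B via a parent).
Parents of B: {C, J}.
Enumerating:
  P1: B <- J -> Z
  P2: B <- J -> F <- Z
  P3: B <- J -> R <- Z
  P4: B <- C -> R <- J -> Z
  P5: B <- C -> R <- J -> F <- Z
  P6: B <- C -> R <- Z
That exhausts the simple backdoor paths. Count: 6.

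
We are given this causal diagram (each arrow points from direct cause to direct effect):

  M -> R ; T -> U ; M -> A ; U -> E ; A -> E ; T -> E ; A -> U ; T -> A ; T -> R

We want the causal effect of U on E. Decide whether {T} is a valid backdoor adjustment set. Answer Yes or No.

Backdoor paths from U to E (paths whose first edge points into U):
  P1: U <- T -> A -> E
  P2: U <- T -> R <- M -> A -> E
  P3: U <- T -> E
  P4: U <- A <- M -> R <- T -> E
  P5: U <- A <- T -> E
  P6: U <- A -> E
Condition 1 (no descendant of U in the set): holds — descendants of U are {E}; none are in {T}.
Condition 2 (every backdoor path blocked by {T}):
  P1: blocked at fork node T ∈ conditioning set.
  P2: blocked at fork node T ∈ conditioning set.
  P3: blocked at fork node T ∈ conditioning set.
  P4: blocked at collider R (neither it nor any descendant is in the conditioning set).
  P5: blocked at fork node T ∈ conditioning set.
  P6: open — no interior node is in the conditioning set.
{T} does not satisfy the backdoor criterion.

No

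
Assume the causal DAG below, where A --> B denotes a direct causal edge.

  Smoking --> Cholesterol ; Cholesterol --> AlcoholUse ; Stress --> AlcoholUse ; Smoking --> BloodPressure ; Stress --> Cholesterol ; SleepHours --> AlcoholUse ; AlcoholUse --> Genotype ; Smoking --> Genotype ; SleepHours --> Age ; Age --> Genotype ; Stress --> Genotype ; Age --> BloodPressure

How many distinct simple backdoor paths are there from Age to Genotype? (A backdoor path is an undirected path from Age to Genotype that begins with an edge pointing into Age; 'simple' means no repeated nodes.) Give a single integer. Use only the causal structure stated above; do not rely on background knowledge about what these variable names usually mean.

5

A backdoor path from Age to Genotype is any simple undirected path whose first edge points into Age (i.e. leaves Age via a parent).
Parents of Age: {SleepHours}.
Enumerating:
  P1: Age <- SleepHours -> AlcoholUse <- Stress -> Cholesterol <- Smoking -> Genotype
  P2: Age <- SleepHours -> AlcoholUse <- Stress -> Genotype
  P3: Age <- SleepHours -> AlcoholUse <- Cholesterol <- Smoking -> Genotype
  P4: Age <- SleepHours -> AlcoholUse <- Cholesterol <- Stress -> Genotype
  P5: Age <- SleepHours -> AlcoholUse -> Genotype
That exhausts the simple backdoor paths. Count: 5.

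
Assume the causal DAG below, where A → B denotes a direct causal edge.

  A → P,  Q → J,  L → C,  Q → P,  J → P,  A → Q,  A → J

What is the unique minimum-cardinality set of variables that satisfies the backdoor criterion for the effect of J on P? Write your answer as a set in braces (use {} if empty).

Variables eligible for adjustment (non-descendants of J, excluding J and P): {A, C, L, Q}.
Backdoor paths from J to P:
  P1: J <- A -> Q -> P
  P2: J <- A -> P
  P3: J <- Q <- A -> P
  P4: J <- Q -> P
The empty set is not sufficient: P1 (J <- A -> Q -> P) has no collider blocking it and no conditioned non-collider, so it is open.
Try {A, Q}:
  P1: blocked at fork node A ∈ conditioning set.
  P2: blocked at fork node A ∈ conditioning set.
  P3: blocked at chain node Q ∈ conditioning set.
  P4: blocked at fork node Q ∈ conditioning set.
{A, Q} contains no descendant of J and blocks every backdoor path.
Every element of {A, Q} is needed (dropping A leaves P2 open; dropping Q leaves P4 open), so no proper subset is valid.
Among all size-2 subsets of the eligible variables, only {A, Q} blocks every backdoor path, so it is the unique smallest valid adjustment set.

{A, Q}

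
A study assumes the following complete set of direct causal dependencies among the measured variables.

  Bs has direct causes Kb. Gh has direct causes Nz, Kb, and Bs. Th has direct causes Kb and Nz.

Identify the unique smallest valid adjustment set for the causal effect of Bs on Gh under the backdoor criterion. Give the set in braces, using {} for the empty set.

Variables eligible for adjustment (non-descendants of Bs, excluding Bs and Gh): {Kb, Nz, Th}.
Backdoor paths from Bs to Gh:
  P1: Bs <- Kb -> Th <- Nz -> Gh
  P2: Bs <- Kb -> Gh
The empty set is not sufficient: P2 (Bs <- Kb -> Gh) has no collider blocking it and no conditioned non-collider, so it is open.
Try {Kb}:
  P1: blocked at fork node Kb ∈ conditioning set.
  P2: blocked at fork node Kb ∈ conditioning set.
{Kb} contains no descendant of Bs and blocks every backdoor path.
No other singleton works — e.g. {Nz} leaves P2 open — so {Kb} is the unique smallest valid adjustment set.

{Kb}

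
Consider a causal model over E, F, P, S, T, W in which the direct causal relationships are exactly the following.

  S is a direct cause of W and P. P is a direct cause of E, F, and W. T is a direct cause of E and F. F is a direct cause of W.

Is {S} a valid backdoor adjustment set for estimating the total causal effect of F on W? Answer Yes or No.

Backdoor paths from F to W (paths whose first edge points into F):
  P1: F <- P <- S -> W
  P2: F <- P -> W
  P3: F <- T -> E <- P <- S -> W
  P4: F <- T -> E <- P -> W
Condition 1 (no descendant of F in the set): holds — descendants of F are {W}; none are in {S}.
Condition 2 (every backdoor path blocked by {S}):
  P1: blocked at fork node S ∈ conditioning set.
  P2: open — no interior node is in the conditioning set.
  P3: blocked at collider E (neither it nor any descendant is in the conditioning set).
  P4: blocked at collider E (neither it nor any descendant is in the conditioning set).
{S} does not satisfy the backdoor criterion.

No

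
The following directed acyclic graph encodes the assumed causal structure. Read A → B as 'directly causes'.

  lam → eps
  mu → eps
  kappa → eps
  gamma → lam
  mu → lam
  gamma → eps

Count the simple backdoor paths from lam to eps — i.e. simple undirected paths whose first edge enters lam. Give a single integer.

2

A backdoor path from lam to eps is any simple undirected path whose first edge points into lam (i.e. leaves lam via a parent).
Parents of lam: {gamma, mu}.
Enumerating:
  P1: lam <- gamma -> eps
  P2: lam <- mu -> eps
That exhausts the simple backdoor paths. Count: 2.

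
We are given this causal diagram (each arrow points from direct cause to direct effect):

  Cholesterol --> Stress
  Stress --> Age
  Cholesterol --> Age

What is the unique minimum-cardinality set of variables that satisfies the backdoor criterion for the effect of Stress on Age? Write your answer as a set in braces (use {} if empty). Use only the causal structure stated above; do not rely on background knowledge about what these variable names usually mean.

{Cholesterol}

Variables eligible for adjustment (non-descendants of Stress, excluding Stress and Age): {Cholesterol}.
Backdoor paths from Stress to Age:
  P1: Stress <- Cholesterol -> Age
The empty set is not sufficient: P1 (Stress <- Cholesterol -> Age) has no collider blocking it and no conditioned non-collider, so it is open.
Try {Cholesterol}:
  P1: blocked at fork node Cholesterol ∈ conditioning set.
{Cholesterol} contains no descendant of Stress and blocks every backdoor path.
{Cholesterol} is the unique smallest valid adjustment set.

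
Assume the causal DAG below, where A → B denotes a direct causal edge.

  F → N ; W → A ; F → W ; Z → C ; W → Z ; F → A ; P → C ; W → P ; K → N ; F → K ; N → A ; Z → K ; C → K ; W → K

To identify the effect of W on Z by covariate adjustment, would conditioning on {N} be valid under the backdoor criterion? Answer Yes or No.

Backdoor paths from W to Z (paths whose first edge points into W):
  P1: W <- F -> K <- Z
  P2: W <- F -> K <- C <- Z
  P3: W <- F -> N <- K <- Z
  P4: W <- F -> N <- K <- C <- Z
  P5: W <- F -> A <- N <- K <- Z
  P6: W <- F -> A <- N <- K <- C <- Z
Condition 1 (no descendant of W in the set): FAILS — N is a descendant of W.
Condition 2 (every backdoor path blocked by {N}):
  P1: open — collider(s) K are conditioned on (or have a conditioned descendant) and no non-collider on the path is in the set.
  P2: open — collider(s) K are conditioned on (or have a conditioned descendant) and no non-collider on the path is in the set.
  P3: open — collider(s) N are conditioned on (or have a conditioned descendant) and no non-collider on the path is in the set.
  P4: open — collider(s) N are conditioned on (or have a conditioned descendant) and no non-collider on the path is in the set.
  P5: blocked at collider A (neither it nor any descendant is in the conditioning set).
  P6: blocked at collider A (neither it nor any descendant is in the conditioning set).
{N} does not satisfy the backdoor criterion.

No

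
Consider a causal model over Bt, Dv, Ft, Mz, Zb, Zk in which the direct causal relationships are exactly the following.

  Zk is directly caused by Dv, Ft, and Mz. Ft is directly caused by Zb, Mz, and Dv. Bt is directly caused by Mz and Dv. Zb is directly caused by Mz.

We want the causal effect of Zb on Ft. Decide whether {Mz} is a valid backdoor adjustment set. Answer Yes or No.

Yes

Backdoor paths from Zb to Ft (paths whose first edge points into Zb):
  P1: Zb <- Mz -> Ft
  P2: Zb <- Mz -> Zk <- Dv -> Ft
  P3: Zb <- Mz -> Zk <- Ft
  P4: Zb <- Mz -> Bt <- Dv -> Ft
  P5: Zb <- Mz -> Bt <- Dv -> Zk <- Ft
Condition 1 (no descendant of Zb in the set): holds — descendants of Zb are {Ft, Zk}; none are in {Mz}.
Condition 2 (every backdoor path blocked by {Mz}):
  P1: blocked at fork node Mz ∈ conditioning set.
  P2: blocked at fork node Mz ∈ conditioning set.
  P3: blocked at fork node Mz ∈ conditioning set.
  P4: blocked at fork node Mz ∈ conditioning set.
  P5: blocked at fork node Mz ∈ conditioning set.
{Mz} satisfies the backdoor criterion.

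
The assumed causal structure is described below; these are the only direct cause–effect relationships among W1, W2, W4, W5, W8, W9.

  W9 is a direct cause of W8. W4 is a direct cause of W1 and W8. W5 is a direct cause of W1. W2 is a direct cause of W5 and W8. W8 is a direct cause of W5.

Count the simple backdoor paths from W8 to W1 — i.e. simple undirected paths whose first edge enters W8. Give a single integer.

A backdoor path from W8 to W1 is any simple undirected path whose first edge points into W8 (i.e. leaves W8 via a parent).
Parents of W8: {W2, W4, W9}.
Enumerating:
  P1: W8 <- W4 -> W1
  P2: W8 <- W2 -> W5 -> W1
That exhausts the simple backdoor paths. Count: 2.

2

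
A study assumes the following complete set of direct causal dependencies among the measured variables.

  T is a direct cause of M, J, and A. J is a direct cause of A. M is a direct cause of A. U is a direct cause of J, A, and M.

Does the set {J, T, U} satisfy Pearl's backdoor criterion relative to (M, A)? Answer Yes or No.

Yes

Backdoor paths from M to A (paths whose first edge points into M):
  P1: M <- T -> J <- U -> A
  P2: M <- T -> J -> A
  P3: M <- T -> A
  P4: M <- U -> J <- T -> A
  P5: M <- U -> J -> A
  P6: M <- U -> A
Condition 1 (no descendant of M in the set): holds — descendants of M are {A}; none are in {J, T, U}.
Condition 2 (every backdoor path blocked by {J, T, U}):
  P1: blocked at fork node T ∈ conditioning set.
  P2: blocked at fork node T ∈ conditioning set.
  P3: blocked at fork node T ∈ conditioning set.
  P4: blocked at fork node U ∈ conditioning set.
  P5: blocked at fork node U ∈ conditioning set.
  P6: blocked at fork node U ∈ conditioning set.
{J, T, U} satisfies the backdoor criterion.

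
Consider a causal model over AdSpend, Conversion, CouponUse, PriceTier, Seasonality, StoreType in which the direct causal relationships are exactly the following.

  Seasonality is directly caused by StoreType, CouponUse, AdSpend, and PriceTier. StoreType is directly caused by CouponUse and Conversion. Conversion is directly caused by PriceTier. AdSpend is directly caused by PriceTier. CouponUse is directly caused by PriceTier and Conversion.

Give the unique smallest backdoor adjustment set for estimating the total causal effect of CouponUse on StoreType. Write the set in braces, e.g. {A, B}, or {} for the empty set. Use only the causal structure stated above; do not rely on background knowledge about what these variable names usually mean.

Variables eligible for adjustment (non-descendants of CouponUse, excluding CouponUse and StoreType): {AdSpend, Conversion, PriceTier}.
Backdoor paths from CouponUse to StoreType:
  P1: CouponUse <- PriceTier -> Conversion -> StoreType
  P2: CouponUse <- PriceTier -> AdSpend -> Seasonality <- StoreType
  P3: CouponUse <- PriceTier -> Seasonality <- StoreType
  P4: CouponUse <- Conversion <- PriceTier -> AdSpend -> Seasonality <- StoreType
  P5: CouponUse <- Conversion <- PriceTier -> Seasonality <- StoreType
  P6: CouponUse <- Conversion -> StoreType
The empty set is not sufficient: P1 (CouponUse <- PriceTier -> Conversion -> StoreType) has no collider blocking it and no conditioned non-collider, so it is open.
Try {Conversion}:
  P1: blocked at chain node Conversion ∈ conditioning set.
  P2: blocked at collider Seasonality (neither it nor any descendant is in the conditioning set).
  P3: blocked at collider Seasonality (neither it nor any descendant is in the conditioning set).
  P4: blocked at chain node Conversion ∈ conditioning set.
  P5: blocked at chain node Conversion ∈ conditioning set.
  P6: blocked at fork node Conversion ∈ conditioning set.
{Conversion} contains no descendant of CouponUse and blocks every backdoor path.
No other singleton works — e.g. {PriceTier} leaves P6 open — so {Conversion} is the unique smallest valid adjustment set.

{Conversion}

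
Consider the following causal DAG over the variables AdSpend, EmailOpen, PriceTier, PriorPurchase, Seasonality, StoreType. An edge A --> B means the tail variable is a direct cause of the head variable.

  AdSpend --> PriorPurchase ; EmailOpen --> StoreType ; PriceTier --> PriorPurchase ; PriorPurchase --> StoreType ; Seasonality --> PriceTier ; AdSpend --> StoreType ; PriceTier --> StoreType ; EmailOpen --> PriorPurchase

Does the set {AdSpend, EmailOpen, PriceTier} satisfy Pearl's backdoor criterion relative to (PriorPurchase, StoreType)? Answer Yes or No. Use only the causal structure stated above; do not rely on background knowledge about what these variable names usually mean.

Backdoor paths from PriorPurchase to StoreType (paths whose first edge points into PriorPurchase):
  P1: PriorPurchase <- EmailOpen -> StoreType
  P2: PriorPurchase <- PriceTier -> StoreType
  P3: PriorPurchase <- AdSpend -> StoreType
Condition 1 (no descendant of PriorPurchase in the set): holds — descendants of PriorPurchase are {StoreType}; none are in {AdSpend, EmailOpen, PriceTier}.
Condition 2 (every backdoor path blocked by {AdSpend, EmailOpen, PriceTier}):
  P1: blocked at fork node EmailOpen ∈ conditioning set.
  P2: blocked at fork node PriceTier ∈ conditioning set.
  P3: blocked at fork node AdSpend ∈ conditioning set.
{AdSpend, EmailOpen, PriceTier} satisfies the backdoor criterion.

Yes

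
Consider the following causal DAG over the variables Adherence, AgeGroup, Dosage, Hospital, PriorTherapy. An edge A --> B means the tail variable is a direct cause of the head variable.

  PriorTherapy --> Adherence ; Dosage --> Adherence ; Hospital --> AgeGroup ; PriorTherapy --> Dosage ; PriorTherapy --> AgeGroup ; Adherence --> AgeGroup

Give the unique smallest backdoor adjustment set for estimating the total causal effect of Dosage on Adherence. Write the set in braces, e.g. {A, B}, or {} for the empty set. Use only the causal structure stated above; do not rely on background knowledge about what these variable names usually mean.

Variables eligible for adjustment (non-descendants of Dosage, excluding Dosage and Adherence): {Hospital, PriorTherapy}.
Backdoor paths from Dosage to Adherence:
  P1: Dosage <- PriorTherapy -> Adherence
  P2: Dosage <- PriorTherapy -> AgeGroup <- Adherence
The empty set is not sufficient: P1 (Dosage <- PriorTherapy -> Adherence) has no collider blocking it and no conditioned non-collider, so it is open.
Try {PriorTherapy}:
  P1: blocked at fork node PriorTherapy ∈ conditioning set.
  P2: blocked at fork node PriorTherapy ∈ conditioning set.
{PriorTherapy} contains no descendant of Dosage and blocks every backdoor path.
No other singleton works — e.g. {Hospital} leaves P1 open — so {PriorTherapy} is the unique smallest valid adjustment set.

{PriorTherapy}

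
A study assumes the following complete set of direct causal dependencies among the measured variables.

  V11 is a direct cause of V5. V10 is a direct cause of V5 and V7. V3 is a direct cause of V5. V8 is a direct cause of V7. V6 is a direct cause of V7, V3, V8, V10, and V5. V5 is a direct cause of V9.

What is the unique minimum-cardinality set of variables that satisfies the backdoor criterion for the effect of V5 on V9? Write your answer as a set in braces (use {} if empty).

{}

Variables eligible for adjustment (non-descendants of V5, excluding V5 and V9): {V10, V11, V3, V6, V7, V8}.
Backdoor paths from V5 to V9:
  (none)
With no backdoor paths the empty set already satisfies the criterion, and it is trivially minimal.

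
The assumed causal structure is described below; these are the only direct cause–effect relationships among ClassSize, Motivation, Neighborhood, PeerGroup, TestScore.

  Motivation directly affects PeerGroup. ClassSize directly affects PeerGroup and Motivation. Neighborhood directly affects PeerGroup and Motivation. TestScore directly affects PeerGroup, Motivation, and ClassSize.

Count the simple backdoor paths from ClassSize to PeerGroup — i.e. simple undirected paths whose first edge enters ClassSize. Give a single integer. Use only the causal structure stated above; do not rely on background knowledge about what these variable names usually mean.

A backdoor path from ClassSize to PeerGroup is any simple undirected path whose first edge points into ClassSize (i.e. leaves ClassSize via a parent).
Parents of ClassSize: {TestScore}.
Enumerating:
  P1: ClassSize <- TestScore -> Motivation <- Neighborhood -> PeerGroup
  P2: ClassSize <- TestScore -> Motivation -> PeerGroup
  P3: ClassSize <- TestScore -> PeerGroup
That exhausts the simple backdoor paths. Count: 3.

3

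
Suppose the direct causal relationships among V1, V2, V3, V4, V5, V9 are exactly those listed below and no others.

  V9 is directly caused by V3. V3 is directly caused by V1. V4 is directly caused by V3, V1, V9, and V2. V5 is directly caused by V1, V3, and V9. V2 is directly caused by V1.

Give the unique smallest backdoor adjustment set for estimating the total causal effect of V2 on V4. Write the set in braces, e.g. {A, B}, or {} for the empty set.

{V1}

Variables eligible for adjustment (non-descendants of V2, excluding V2 and V4): {V1, V3, V5, V9}.
Backdoor paths from V2 to V4:
  P1: V2 <- V1 -> V3 -> V9 -> V4
  P2: V2 <- V1 -> V3 -> V4
  P3: V2 <- V1 -> V3 -> V5 <- V9 -> V4
  P4: V2 <- V1 -> V4
  P5: V2 <- V1 -> V5 <- V3 -> V9 -> V4
  P6: V2 <- V1 -> V5 <- V3 -> V4
  P7: V2 <- V1 -> V5 <- V9 <- V3 -> V4
  P8: V2 <- V1 -> V5 <- V9 -> V4
The empty set is not sufficient: P1 (V2 <- V1 -> V3 -> V9 -> V4) has no collider blocking it and no conditioned non-collider, so it is open.
Try {V1}:
  P1: blocked at fork node V1 ∈ conditioning set.
  P2: blocked at fork node V1 ∈ conditioning set.
  P3: blocked at fork node V1 ∈ conditioning set.
  P4: blocked at fork node V1 ∈ conditioning set.
  P5: blocked at fork node V1 ∈ conditioning set.
  P6: blocked at fork node V1 ∈ conditioning set.
  P7: blocked at fork node V1 ∈ conditioning set.
  P8: blocked at fork node V1 ∈ conditioning set.
{V1} contains no descendant of V2 and blocks every backdoor path.
No other singleton works — e.g. {V3} leaves P4 open — so {V1} is the unique smallest valid adjustment set.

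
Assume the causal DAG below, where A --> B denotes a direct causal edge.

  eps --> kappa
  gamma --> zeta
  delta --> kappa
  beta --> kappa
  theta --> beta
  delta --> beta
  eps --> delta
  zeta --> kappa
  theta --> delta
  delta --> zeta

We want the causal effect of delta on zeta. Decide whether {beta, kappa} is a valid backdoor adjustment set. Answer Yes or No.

Backdoor paths from delta to zeta (paths whose first edge points into delta):
  P1: delta <- theta -> beta -> kappa <- zeta
  P2: delta <- eps -> kappa <- zeta
Condition 1 (no descendant of delta in the set): FAILS — beta and kappa are descendants of delta.
Condition 2 (every backdoor path blocked by {beta, kappa}):
  P1: blocked at chain node beta ∈ conditioning set.
  P2: open — collider(s) kappa are conditioned on (or have a conditioned descendant) and no non-collider on the path is in the set.
{beta, kappa} does not satisfy the backdoor criterion.

No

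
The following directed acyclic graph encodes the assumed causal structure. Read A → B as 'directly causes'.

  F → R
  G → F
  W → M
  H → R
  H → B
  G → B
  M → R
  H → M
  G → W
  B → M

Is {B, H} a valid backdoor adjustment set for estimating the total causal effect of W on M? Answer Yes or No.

Backdoor paths from W to M (paths whose first edge points into W):
  P1: W <- G -> B <- H -> M
  P2: W <- G -> B <- H -> R <- M
  P3: W <- G -> B -> M
  P4: W <- G -> F -> R <- H -> B -> M
  P5: W <- G -> F -> R <- H -> M
  P6: W <- G -> F -> R <- M
Condition 1 (no descendant of W in the set): holds — descendants of W are {M, R}; none are in {B, H}.
Condition 2 (every backdoor path blocked by {B, H}):
  P1: blocked at fork node H ∈ conditioning set.
  P2: blocked at fork node H ∈ conditioning set.
  P3: blocked at chain node B ∈ conditioning set.
  P4: blocked at collider R (neither it nor any descendant is in the conditioning set).
  P5: blocked at collider R (neither it nor any descendant is in the conditioning set).
  P6: blocked at collider R (neither it nor any descendant is in the conditioning set).
{B, H} satisfies the backdoor criterion.

Yes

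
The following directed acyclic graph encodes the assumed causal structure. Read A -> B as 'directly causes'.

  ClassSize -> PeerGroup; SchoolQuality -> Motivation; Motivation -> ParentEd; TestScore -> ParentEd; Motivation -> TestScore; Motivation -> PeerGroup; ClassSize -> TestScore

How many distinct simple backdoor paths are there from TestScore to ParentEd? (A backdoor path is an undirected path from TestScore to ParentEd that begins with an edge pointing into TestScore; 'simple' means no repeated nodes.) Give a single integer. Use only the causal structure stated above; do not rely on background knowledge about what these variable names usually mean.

2

A backdoor path from TestScore to ParentEd is any simple undirected path whose first edge points into TestScore (i.e. leaves TestScore via a parent).
Parents of TestScore: {ClassSize, Motivation}.
Enumerating:
  P1: TestScore <- ClassSize -> PeerGroup <- Motivation -> ParentEd
  P2: TestScore <- Motivation -> ParentEd
That exhausts the simple backdoor paths. Count: 2.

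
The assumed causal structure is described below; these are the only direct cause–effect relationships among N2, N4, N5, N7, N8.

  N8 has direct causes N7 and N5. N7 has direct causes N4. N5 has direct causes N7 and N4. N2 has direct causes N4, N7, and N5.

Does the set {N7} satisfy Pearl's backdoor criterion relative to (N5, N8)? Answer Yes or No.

Backdoor paths from N5 to N8 (paths whose first edge points into N5):
  P1: N5 <- N4 -> N7 -> N8
  P2: N5 <- N4 -> N2 <- N7 -> N8
  P3: N5 <- N7 -> N8
Condition 1 (no descendant of N5 in the set): holds — descendants of N5 are {N2, N8}; none are in {N7}.
Condition 2 (every backdoor path blocked by {N7}):
  P1: blocked at chain node N7 ∈ conditioning set.
  P2: blocked at collider N2 (neither it nor any descendant is in the conditioning set).
  P3: blocked at fork node N7 ∈ conditioning set.
{N7} satisfies the backdoor criterion.

Yes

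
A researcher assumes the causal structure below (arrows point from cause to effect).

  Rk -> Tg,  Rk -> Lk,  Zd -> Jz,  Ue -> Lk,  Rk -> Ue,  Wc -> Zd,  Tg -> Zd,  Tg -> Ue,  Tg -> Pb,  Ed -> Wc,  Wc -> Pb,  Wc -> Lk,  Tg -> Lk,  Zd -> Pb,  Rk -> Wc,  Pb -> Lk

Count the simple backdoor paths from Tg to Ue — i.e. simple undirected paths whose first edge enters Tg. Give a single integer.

A backdoor path from Tg to Ue is any simple undirected path whose first edge points into Tg (i.e. leaves Tg via a parent).
Parents of Tg: {Rk}.
Enumerating:
  P1: Tg <- Rk -> Ue
  P2: Tg <- Rk -> Wc -> Zd -> Pb -> Lk <- Ue
  P3: Tg <- Rk -> Wc -> Pb -> Lk <- Ue
  P4: Tg <- Rk -> Wc -> Lk <- Ue
  P5: Tg <- Rk -> Lk <- Ue
That exhausts the simple backdoor paths. Count: 5.

5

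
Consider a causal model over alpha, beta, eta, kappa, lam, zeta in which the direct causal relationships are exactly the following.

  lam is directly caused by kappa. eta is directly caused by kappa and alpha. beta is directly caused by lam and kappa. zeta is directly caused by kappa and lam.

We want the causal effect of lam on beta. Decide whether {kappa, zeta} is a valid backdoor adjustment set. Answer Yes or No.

Backdoor paths from lam to beta (paths whose first edge points into lam):
  P1: lam <- kappa -> beta
Condition 1 (no descendant of lam in the set): FAILS — zeta is a descendant of lam.
Condition 2 (every backdoor path blocked by {kappa, zeta}):
  P1: blocked at fork node kappa ∈ conditioning set.
{kappa, zeta} does not satisfy the backdoor criterion.

No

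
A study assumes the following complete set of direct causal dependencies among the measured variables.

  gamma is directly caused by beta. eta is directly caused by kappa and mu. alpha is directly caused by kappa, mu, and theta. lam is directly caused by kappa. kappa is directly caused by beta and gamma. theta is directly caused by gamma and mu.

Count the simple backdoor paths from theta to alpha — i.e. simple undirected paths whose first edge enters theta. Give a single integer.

6

A backdoor path from theta to alpha is any simple undirected path whose first edge points into theta (i.e. leaves theta via a parent).
Parents of theta: {gamma, mu}.
Enumerating:
  P1: theta <- mu -> eta <- kappa -> alpha
  P2: theta <- mu -> alpha
  P3: theta <- gamma <- beta -> kappa -> eta <- mu -> alpha
  P4: theta <- gamma <- beta -> kappa -> alpha
  P5: theta <- gamma -> kappa -> eta <- mu -> alpha
  P6: theta <- gamma -> kappa -> alpha
That exhausts the simple backdoor paths. Count: 6.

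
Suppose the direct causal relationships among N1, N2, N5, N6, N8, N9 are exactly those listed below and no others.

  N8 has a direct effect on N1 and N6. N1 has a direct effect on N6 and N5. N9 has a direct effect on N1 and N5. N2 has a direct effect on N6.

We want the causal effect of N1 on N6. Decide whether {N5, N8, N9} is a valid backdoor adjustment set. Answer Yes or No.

Backdoor paths from N1 to N6 (paths whose first edge points into N1):
  P1: N1 <- N8 -> N6
Condition 1 (no descendant of N1 in the set): FAILS — N5 is a descendant of N1.
Condition 2 (every backdoor path blocked by {N5, N8, N9}):
  P1: blocked at fork node N8 ∈ conditioning set.
{N5, N8, N9} does not satisfy the backdoor criterion.

No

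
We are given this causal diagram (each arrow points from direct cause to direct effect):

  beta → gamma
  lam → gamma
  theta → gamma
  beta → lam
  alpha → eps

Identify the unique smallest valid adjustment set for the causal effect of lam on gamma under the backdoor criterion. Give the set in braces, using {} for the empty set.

{beta}

Variables eligible for adjustment (non-descendants of lam, excluding lam and gamma): {alpha, beta, eps, theta}.
Backdoor paths from lam to gamma:
  P1: lam <- beta -> gamma
The empty set is not sufficient: P1 (lam <- beta -> gamma) has no collider blocking it and no conditioned non-collider, so it is open.
Try {beta}:
  P1: blocked at fork node beta ∈ conditioning set.
{beta} contains no descendant of lam and blocks every backdoor path.
No other singleton works — e.g. {theta} leaves P1 open — so {beta} is the unique smallest valid adjustment set.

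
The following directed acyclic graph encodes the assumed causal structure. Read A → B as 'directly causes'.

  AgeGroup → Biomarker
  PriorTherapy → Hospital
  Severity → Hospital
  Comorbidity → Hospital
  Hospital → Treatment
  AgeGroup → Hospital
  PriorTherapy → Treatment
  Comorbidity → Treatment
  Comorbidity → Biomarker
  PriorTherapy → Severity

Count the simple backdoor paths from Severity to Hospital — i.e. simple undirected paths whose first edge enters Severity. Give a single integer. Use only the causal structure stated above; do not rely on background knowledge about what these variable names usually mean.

A backdoor path from Severity to Hospital is any simple undirected path whose first edge points into Severity (i.e. leaves Severity via a parent).
Parents of Severity: {PriorTherapy}.
Enumerating:
  P1: Severity <- PriorTherapy -> Hospital
  P2: Severity <- PriorTherapy -> Treatment <- Comorbidity -> Hospital
  P3: Severity <- PriorTherapy -> Treatment <- Comorbidity -> Biomarker <- AgeGroup -> Hospital
  P4: Severity <- PriorTherapy -> Treatment <- Hospital
That exhausts the simple backdoor paths. Count: 4.

4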